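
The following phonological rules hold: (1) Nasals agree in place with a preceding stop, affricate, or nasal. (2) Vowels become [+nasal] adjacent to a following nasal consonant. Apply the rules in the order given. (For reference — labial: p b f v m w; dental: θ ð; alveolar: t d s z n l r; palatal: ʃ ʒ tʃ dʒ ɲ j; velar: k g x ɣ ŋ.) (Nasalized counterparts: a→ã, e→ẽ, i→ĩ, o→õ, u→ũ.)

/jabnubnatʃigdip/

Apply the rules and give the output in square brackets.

[jabmubmatʃigdip]

Rule 1: /n/ after /b/ (labial) → [m]
Rule 1: /n/ after /b/ (labial) → [m]
After rule 1: jabmubmatʃigdip
Rule 2: no segment meets the rule's conditions; no change.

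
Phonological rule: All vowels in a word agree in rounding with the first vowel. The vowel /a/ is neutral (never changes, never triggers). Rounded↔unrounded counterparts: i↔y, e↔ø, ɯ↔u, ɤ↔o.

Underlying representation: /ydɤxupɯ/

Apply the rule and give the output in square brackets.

/ɤ/ harmonizes with /y/ ([+round]) → [o]
/ɯ/ harmonizes with /y/ ([+round]) → [u]

[ydoxupu]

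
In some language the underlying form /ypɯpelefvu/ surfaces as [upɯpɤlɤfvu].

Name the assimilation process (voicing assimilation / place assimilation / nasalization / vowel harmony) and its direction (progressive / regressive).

/y/→[u] /e/→[ɤ] /e/→[ɤ].
Vowels agree with the last vowel, so the harmony is regressive.

vowel harmony, regressive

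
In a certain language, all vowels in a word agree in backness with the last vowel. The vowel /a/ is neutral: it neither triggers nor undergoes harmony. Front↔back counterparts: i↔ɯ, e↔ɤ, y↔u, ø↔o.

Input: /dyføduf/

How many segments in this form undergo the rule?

2

/y/ harmonizes with /u/ ([+back]) → [u]
/ø/ harmonizes with /u/ ([+back]) → [o]
2 segments change.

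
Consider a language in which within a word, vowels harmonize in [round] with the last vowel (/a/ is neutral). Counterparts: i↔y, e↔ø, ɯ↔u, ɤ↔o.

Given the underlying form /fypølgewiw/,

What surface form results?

/y/ harmonizes with /i/ ([-round]) → [i]
/ø/ harmonizes with /i/ ([-round]) → [e]

[fipelgewiw]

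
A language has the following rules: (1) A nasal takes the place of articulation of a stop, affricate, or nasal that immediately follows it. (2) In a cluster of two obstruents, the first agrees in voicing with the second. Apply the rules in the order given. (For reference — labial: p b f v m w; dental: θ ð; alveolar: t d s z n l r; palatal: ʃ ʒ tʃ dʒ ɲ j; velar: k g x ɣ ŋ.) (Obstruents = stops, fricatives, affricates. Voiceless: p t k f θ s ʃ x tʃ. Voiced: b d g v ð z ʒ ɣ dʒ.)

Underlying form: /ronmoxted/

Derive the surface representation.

[rommoxted]

Rule 1: /n/ before /m/ (labial) → [m]
After rule 1: rommoxted
Rule 2: no segment meets the rule's conditions; no change.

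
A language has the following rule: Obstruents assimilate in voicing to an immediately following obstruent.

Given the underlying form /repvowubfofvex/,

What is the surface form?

/p/ before /v/ (voiced) → [b]
/b/ before /f/ (voiceless) → [p]
/f/ before /v/ (voiced) → [v]

[rebvowupfovvex]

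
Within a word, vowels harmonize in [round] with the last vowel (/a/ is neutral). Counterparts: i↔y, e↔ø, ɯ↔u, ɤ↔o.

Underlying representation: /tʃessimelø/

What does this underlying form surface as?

/e/ harmonizes with /ø/ ([+round]) → [ø]
/i/ harmonizes with /ø/ ([+round]) → [y]
/e/ harmonizes with /ø/ ([+round]) → [ø]

[tʃøssymølø]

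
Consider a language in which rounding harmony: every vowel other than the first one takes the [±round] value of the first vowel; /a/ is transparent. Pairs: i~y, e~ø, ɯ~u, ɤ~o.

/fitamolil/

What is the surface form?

/o/ harmonizes with /i/ ([-round]) → [ɤ]

[fitamɤlil]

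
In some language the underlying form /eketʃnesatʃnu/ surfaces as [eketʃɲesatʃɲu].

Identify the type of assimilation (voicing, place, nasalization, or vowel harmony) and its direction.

place assimilation, progressive

/n/→[ɲ] /n/→[ɲ].
Each target copies a feature from the preceding segment, so the direction is progressive.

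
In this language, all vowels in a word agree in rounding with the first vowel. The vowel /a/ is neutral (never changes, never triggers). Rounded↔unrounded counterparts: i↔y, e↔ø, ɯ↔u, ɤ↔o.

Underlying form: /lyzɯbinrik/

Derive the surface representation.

[lyzubynryk]

/ɯ/ harmonizes with /y/ ([+round]) → [u]
/i/ harmonizes with /y/ ([+round]) → [y]
/i/ harmonizes with /y/ ([+round]) → [y]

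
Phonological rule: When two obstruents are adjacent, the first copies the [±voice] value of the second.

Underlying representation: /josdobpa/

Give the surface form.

/s/ before /d/ (voiced) → [z]
/b/ before /p/ (voiceless) → [p]

[jozdoppa]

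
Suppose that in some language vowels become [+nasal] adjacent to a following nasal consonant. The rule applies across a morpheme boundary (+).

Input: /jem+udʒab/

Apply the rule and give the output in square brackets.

[jẽm+udʒab]

/e/ before nasal /m/ → [ẽ]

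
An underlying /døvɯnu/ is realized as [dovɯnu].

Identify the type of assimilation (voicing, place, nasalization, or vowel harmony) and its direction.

/ø/→[o].
Vowels agree with the last vowel, so the harmony is regressive.

vowel harmony, regressive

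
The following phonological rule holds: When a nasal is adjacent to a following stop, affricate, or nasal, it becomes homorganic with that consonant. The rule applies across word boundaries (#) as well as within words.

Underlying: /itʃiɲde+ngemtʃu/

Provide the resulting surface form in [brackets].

[itʃinde+ŋgeɲtʃu]

/ɲ/ before /d/ (alveolar) → [n]
/n/ before /g/ (velar) → [ŋ]
/m/ before /tʃ/ (palatal) → [ɲ]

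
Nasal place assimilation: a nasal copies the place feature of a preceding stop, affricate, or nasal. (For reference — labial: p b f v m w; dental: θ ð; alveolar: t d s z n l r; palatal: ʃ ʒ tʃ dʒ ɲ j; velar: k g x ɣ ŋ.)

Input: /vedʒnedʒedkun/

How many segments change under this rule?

/n/ after /dʒ/ (palatal) → [ɲ]
1 segment changes.

1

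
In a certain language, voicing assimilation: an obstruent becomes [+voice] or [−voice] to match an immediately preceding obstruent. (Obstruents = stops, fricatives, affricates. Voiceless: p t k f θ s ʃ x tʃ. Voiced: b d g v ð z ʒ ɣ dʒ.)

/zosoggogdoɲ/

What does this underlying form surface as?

no segment meets the rule's conditions; no change.

[zosoggogdoɲ]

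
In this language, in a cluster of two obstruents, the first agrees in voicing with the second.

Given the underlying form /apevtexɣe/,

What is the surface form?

/v/ before /t/ (voiceless) → [f]
/x/ before /ɣ/ (voiced) → [ɣ]

[apefteɣɣe]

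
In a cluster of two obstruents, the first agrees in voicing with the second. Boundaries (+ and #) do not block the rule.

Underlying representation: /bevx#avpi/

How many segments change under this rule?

2

/v/ before /x/ (voiceless) → [f]
/v/ before /p/ (voiceless) → [f]
2 segments change.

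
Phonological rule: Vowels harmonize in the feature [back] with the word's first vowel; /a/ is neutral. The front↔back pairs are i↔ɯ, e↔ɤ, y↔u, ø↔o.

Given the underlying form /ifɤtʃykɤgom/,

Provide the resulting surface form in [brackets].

/ɤ/ harmonizes with /i/ ([-back]) → [e]
/ɤ/ harmonizes with /i/ ([-back]) → [e]
/o/ harmonizes with /i/ ([-back]) → [ø]

[ifetʃykegøm]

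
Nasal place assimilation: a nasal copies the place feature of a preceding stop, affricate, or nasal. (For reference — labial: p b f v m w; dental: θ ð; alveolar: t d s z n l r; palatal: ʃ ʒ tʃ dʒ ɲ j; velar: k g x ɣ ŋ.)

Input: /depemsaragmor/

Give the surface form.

/m/ after /g/ (velar) → [ŋ]

[depemsaragŋor]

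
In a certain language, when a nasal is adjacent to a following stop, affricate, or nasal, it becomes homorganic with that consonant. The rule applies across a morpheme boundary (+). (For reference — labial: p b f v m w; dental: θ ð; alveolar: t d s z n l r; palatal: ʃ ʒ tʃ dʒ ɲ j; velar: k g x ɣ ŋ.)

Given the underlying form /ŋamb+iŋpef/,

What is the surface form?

[ŋamb+impef]

/ŋ/ before /p/ (labial) → [m]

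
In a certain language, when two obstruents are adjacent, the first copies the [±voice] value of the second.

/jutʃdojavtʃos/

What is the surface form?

[judʒdojaftʃos]

/tʃ/ before /d/ (voiced) → [dʒ]
/v/ before /tʃ/ (voiceless) → [f]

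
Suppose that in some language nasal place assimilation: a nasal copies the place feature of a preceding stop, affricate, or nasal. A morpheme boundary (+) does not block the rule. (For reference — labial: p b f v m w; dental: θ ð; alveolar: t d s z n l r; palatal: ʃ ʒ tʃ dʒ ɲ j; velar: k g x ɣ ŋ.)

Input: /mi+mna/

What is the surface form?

[mi+mma]

/n/ after /m/ (labial) → [m]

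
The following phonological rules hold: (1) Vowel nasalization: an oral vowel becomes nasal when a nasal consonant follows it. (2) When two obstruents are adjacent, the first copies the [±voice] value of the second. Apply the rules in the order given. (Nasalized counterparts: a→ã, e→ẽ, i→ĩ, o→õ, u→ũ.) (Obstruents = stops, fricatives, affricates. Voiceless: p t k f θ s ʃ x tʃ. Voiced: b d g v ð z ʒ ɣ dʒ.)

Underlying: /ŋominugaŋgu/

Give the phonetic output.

Rule 1: /o/ before nasal /m/ → [õ]
Rule 1: /i/ before nasal /n/ → [ĩ]
Rule 1: /a/ before nasal /ŋ/ → [ã]
After rule 1: ŋõmĩnugãŋgu
Rule 2: no segment meets the rule's conditions; no change.

[ŋõmĩnugãŋgu]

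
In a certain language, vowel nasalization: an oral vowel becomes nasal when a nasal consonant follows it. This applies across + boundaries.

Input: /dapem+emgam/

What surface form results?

/e/ before nasal /m/ → [ẽ]
/e/ before nasal /m/ → [ẽ]
/a/ before nasal /m/ → [ã]

[dapẽm+ẽmgãm]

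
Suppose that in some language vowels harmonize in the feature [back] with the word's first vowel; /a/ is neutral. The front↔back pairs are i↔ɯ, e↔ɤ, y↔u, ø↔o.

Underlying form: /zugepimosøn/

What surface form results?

/e/ harmonizes with /u/ ([+back]) → [ɤ]
/i/ harmonizes with /u/ ([+back]) → [ɯ]
/ø/ harmonizes with /u/ ([+back]) → [o]

[zugɤpɯmoson]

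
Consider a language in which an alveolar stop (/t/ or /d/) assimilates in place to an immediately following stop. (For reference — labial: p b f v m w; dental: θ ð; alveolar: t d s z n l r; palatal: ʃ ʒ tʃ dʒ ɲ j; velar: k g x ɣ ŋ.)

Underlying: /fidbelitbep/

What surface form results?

/d/ before /b/ (labial) → [b]
/t/ before /b/ (labial) → [p]

[fibbelipbep]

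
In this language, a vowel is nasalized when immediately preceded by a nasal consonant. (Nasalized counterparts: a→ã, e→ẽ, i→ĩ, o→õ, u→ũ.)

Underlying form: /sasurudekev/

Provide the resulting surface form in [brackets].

no segment meets the rule's conditions; no change.

[sasurudekev]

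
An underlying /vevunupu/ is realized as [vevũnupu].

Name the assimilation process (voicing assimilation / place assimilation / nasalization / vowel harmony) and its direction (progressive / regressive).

nasalization, regressive

/u/→[ũ].
Each target copies a feature from the following segment, so the direction is regressive.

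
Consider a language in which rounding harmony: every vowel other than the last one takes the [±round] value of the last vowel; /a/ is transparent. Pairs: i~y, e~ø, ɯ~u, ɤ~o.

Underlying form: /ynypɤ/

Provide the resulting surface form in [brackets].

/y/ harmonizes with /ɤ/ ([-round]) → [i]
/y/ harmonizes with /ɤ/ ([-round]) → [i]

[inipɤ]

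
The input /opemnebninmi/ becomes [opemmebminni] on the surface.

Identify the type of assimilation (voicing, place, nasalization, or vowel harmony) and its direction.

place assimilation, progressive

/n/→[m] /n/→[m] /m/→[n].
Each target copies a feature from the preceding segment, so the direction is progressive.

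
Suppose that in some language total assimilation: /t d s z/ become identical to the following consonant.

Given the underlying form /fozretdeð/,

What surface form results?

/z/ before /r/ → [r] (total assimilation)
/t/ before /d/ → [d] (total assimilation)

[forreddeð]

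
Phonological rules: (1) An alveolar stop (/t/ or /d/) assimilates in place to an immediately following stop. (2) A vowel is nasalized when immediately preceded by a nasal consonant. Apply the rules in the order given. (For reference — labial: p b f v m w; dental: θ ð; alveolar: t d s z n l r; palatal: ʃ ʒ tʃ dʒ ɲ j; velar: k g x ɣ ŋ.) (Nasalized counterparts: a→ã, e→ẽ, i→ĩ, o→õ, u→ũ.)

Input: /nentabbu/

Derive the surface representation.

[nẽntabbu]

Rule 1: no segment meets the rule's conditions; no change.
After rule 1: nentabbu
Rule 2: /e/ after nasal /n/ → [ẽ]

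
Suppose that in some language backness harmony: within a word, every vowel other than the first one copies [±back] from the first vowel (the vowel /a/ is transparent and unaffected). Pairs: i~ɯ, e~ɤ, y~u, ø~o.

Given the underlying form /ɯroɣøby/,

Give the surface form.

[ɯroɣobu]

/ø/ harmonizes with /ɯ/ ([+back]) → [o]
/y/ harmonizes with /ɯ/ ([+back]) → [u]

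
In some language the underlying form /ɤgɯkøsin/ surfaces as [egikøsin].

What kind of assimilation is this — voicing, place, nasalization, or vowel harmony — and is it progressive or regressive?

vowel harmony, regressive

/ɤ/→[e] /ɯ/→[i].
Vowels agree with the last vowel, so the harmony is regressive.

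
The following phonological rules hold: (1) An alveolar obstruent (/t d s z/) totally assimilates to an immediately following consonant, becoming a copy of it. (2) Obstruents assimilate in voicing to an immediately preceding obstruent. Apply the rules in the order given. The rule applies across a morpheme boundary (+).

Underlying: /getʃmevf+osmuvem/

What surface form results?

Rule 1: /s/ before /m/ → [m] (total assimilation)
After rule 1: getʃmevf+ommuvem
Rule 2: /f/ after /v/ (voiced) → [v]

[getʃmevv+ommuvem]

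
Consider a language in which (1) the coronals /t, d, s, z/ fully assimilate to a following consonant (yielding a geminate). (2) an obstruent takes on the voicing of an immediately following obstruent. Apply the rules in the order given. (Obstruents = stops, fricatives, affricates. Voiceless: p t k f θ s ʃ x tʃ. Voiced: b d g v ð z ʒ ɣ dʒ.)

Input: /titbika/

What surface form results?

Rule 1: /t/ before /b/ → [b] (total assimilation)
After rule 1: tibbika
Rule 2: no segment meets the rule's conditions; no change.

[tibbika]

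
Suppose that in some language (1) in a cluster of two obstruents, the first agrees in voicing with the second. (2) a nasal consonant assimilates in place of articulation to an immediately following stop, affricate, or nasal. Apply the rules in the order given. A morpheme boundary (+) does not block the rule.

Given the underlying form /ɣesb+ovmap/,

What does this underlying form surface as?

[ɣezb+ovmap]

Rule 1: /s/ before /b/ (voiced) → [z]
After rule 1: ɣezb+ovmap
Rule 2: no segment meets the rule's conditions; no change.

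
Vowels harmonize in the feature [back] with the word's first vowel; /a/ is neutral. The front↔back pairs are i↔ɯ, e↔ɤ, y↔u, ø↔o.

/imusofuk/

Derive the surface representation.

/u/ harmonizes with /i/ ([-back]) → [y]
/o/ harmonizes with /i/ ([-back]) → [ø]
/u/ harmonizes with /i/ ([-back]) → [y]

[imysøfyk]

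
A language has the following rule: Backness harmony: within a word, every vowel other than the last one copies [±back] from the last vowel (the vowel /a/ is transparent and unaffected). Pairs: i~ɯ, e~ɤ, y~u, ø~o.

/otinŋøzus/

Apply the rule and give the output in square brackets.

/i/ harmonizes with /u/ ([+back]) → [ɯ]
/ø/ harmonizes with /u/ ([+back]) → [o]

[otɯnŋozus]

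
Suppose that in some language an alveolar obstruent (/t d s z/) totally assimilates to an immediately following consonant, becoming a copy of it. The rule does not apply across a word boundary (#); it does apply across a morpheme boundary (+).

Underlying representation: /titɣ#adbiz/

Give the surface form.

[tiɣɣ#abbiz]

/t/ before /ɣ/ → [ɣ] (total assimilation)
/d/ before /b/ → [b] (total assimilation)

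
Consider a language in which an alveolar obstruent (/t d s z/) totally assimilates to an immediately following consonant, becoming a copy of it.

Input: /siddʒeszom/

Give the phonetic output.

[sidʒdʒezzom]

/d/ before /dʒ/ → [dʒ] (total assimilation)
/s/ before /z/ → [z] (total assimilation)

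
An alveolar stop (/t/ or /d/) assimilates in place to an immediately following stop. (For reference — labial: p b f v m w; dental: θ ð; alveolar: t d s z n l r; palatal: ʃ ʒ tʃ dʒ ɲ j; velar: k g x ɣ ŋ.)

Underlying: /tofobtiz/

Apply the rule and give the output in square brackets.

no segment meets the rule's conditions; no change.

[tofobtiz]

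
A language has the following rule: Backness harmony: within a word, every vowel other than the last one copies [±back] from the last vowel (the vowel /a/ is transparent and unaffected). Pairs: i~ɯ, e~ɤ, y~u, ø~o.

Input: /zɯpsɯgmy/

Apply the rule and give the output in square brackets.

[zipsigmy]

/ɯ/ harmonizes with /y/ ([-back]) → [i]
/ɯ/ harmonizes with /y/ ([-back]) → [i]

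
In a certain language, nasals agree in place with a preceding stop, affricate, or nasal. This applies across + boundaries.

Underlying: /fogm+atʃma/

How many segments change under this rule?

/m/ after /g/ (velar) → [ŋ]
/m/ after /tʃ/ (palatal) → [ɲ]
2 segments change.

2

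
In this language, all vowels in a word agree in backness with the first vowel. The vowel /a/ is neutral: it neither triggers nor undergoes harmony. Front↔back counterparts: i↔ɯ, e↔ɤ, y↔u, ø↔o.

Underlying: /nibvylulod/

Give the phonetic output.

[nibvylylød]

/u/ harmonizes with /i/ ([-back]) → [y]
/o/ harmonizes with /i/ ([-back]) → [ø]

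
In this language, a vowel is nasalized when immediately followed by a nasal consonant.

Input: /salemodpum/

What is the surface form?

/e/ before nasal /m/ → [ẽ]
/u/ before nasal /m/ → [ũ]

[salẽmodpũm]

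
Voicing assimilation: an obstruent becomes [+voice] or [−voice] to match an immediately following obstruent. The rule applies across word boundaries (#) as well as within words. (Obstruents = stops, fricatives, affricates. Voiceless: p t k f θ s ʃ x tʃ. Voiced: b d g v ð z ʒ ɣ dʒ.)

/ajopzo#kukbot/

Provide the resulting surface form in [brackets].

/p/ before /z/ (voiced) → [b]
/k/ before /b/ (voiced) → [g]

[ajobzo#kugbot]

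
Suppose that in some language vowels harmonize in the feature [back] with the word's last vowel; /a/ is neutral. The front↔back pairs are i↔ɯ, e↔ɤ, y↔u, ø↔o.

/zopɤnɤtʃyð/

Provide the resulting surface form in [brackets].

[zøpenetʃyð]

/o/ harmonizes with /y/ ([-back]) → [ø]
/ɤ/ harmonizes with /y/ ([-back]) → [e]
/ɤ/ harmonizes with /y/ ([-back]) → [e]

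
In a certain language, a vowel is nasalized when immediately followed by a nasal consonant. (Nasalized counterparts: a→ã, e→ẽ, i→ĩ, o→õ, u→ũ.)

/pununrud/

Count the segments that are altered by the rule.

2

/u/ before nasal /n/ → [ũ]
/u/ before nasal /n/ → [ũ]
2 segments change.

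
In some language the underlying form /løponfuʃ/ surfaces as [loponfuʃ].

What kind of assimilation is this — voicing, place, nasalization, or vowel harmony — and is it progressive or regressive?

vowel harmony, regressive

/ø/→[o].
Vowels agree with the last vowel, so the harmony is regressive.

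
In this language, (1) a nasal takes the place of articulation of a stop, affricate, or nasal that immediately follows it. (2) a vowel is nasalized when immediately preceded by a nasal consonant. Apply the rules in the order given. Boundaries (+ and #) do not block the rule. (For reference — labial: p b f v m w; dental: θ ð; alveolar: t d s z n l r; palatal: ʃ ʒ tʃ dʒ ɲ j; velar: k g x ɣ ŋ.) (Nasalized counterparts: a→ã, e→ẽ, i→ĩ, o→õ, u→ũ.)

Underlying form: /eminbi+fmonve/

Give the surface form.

Rule 1: /n/ before /b/ (labial) → [m]
After rule 1: emimbi+fmonve
Rule 2: /i/ after nasal /m/ → [ĩ]
Rule 2: /o/ after nasal /m/ → [õ]

[emĩmbi+fmõnve]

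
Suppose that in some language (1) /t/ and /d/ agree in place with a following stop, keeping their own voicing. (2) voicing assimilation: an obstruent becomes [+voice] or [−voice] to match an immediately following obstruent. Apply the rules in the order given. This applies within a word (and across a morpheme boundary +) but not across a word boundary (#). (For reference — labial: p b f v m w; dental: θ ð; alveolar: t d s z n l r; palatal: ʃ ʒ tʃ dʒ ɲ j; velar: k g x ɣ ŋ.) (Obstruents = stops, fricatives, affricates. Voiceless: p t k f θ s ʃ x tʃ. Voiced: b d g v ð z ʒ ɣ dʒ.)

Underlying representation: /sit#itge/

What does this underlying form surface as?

Rule 1: /t/ before /g/ (velar) → [k]
After rule 1: sit#ikge
Rule 2: /k/ before /g/ (voiced) → [g]

[sit#igge]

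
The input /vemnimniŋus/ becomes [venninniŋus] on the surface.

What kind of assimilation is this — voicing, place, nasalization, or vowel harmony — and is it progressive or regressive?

place assimilation, regressive

/m/→[n] /m/→[n].
Each target copies a feature from the following segment, so the direction is regressive.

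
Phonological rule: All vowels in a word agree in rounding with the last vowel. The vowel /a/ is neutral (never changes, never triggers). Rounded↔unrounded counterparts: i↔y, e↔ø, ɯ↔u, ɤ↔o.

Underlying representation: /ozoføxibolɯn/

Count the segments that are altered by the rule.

4

/o/ harmonizes with /ɯ/ ([-round]) → [ɤ]
/o/ harmonizes with /ɯ/ ([-round]) → [ɤ]
/ø/ harmonizes with /ɯ/ ([-round]) → [e]
/o/ harmonizes with /ɯ/ ([-round]) → [ɤ]
4 segments change.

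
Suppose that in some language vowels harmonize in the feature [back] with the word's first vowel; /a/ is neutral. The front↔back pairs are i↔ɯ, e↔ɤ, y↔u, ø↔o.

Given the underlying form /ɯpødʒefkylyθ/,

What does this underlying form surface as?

[ɯpodʒɤfkuluθ]

/ø/ harmonizes with /ɯ/ ([+back]) → [o]
/e/ harmonizes with /ɯ/ ([+back]) → [ɤ]
/y/ harmonizes with /ɯ/ ([+back]) → [u]
/y/ harmonizes with /ɯ/ ([+back]) → [u]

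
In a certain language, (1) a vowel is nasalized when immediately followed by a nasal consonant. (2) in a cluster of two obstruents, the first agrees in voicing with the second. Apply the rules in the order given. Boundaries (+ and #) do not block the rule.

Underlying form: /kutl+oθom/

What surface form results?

[kutl+oθõm]

Rule 1: /o/ before nasal /m/ → [õ]
After rule 1: kutl+oθõm
Rule 2: no segment meets the rule's conditions; no change.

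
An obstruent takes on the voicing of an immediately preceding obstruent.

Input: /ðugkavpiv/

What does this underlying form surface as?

[ðuggavbiv]

/k/ after /g/ (voiced) → [g]
/p/ after /v/ (voiced) → [b]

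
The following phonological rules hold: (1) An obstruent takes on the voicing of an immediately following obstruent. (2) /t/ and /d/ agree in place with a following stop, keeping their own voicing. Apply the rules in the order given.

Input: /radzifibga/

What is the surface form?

[radzifibga]

Rule 1: no segment meets the rule's conditions; no change.
After rule 1: radzifibga
Rule 2: no segment meets the rule's conditions; no change.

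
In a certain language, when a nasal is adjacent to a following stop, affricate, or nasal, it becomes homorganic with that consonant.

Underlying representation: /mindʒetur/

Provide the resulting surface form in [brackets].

[miɲdʒetur]

/n/ before /dʒ/ (palatal) → [ɲ]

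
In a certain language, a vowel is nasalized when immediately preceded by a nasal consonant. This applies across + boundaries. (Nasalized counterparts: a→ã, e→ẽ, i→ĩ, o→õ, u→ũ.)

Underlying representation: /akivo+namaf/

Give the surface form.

[akivo+nãmãf]

/a/ after nasal /n/ → [ã]
/a/ after nasal /m/ → [ã]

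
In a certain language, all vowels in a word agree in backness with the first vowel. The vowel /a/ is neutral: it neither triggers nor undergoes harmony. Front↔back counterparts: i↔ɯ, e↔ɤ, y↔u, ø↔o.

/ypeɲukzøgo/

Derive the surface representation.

/u/ harmonizes with /y/ ([-back]) → [y]
/o/ harmonizes with /y/ ([-back]) → [ø]

[ypeɲykzøgø]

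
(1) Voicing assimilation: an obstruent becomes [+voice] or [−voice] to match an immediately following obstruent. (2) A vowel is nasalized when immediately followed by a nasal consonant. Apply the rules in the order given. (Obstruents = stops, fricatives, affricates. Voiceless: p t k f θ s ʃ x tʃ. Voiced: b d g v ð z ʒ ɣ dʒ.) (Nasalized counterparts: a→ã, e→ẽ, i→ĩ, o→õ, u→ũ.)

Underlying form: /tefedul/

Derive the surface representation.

[tefedul]

Rule 1: no segment meets the rule's conditions; no change.
After rule 1: tefedul
Rule 2: no segment meets the rule's conditions; no change.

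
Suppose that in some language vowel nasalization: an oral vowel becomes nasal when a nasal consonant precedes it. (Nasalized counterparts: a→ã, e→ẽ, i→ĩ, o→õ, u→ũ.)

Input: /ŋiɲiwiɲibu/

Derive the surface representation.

/i/ after nasal /ŋ/ → [ĩ]
/i/ after nasal /ɲ/ → [ĩ]
/i/ after nasal /ɲ/ → [ĩ]

[ŋĩɲĩwiɲĩbu]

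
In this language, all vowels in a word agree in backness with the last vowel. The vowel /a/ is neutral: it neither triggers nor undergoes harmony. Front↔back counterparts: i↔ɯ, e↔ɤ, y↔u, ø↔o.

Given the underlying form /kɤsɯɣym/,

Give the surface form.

/ɤ/ harmonizes with /y/ ([-back]) → [e]
/ɯ/ harmonizes with /y/ ([-back]) → [i]

[kesiɣym]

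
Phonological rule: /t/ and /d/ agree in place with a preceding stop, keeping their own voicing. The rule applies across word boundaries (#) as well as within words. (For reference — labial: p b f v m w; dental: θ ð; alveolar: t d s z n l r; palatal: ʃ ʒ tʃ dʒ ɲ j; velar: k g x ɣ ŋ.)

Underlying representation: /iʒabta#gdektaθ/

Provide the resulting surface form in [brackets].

/t/ after /b/ (labial) → [p]
/d/ after /g/ (velar) → [g]
/t/ after /k/ (velar) → [k]

[iʒabpa#ggekkaθ]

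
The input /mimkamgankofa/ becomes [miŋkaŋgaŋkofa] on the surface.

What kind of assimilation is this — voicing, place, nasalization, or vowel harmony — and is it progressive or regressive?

/m/→[ŋ] /m/→[ŋ] /n/→[ŋ].
Each target copies a feature from the following segment, so the direction is regressive.

place assimilation, regressive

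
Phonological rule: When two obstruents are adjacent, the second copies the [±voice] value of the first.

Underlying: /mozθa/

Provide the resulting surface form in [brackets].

[mozða]

/θ/ after /z/ (voiced) → [ð]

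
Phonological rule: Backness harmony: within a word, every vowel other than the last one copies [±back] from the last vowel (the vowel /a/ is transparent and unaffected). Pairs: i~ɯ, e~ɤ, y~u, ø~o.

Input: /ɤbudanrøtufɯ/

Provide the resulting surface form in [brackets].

/ø/ harmonizes with /ɯ/ ([+back]) → [o]

[ɤbudanrotufɯ]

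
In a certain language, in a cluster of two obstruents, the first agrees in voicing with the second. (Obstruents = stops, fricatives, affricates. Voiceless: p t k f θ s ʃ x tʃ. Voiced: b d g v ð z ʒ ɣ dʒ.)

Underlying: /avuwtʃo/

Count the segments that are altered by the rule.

0

No segment meets the rule's conditions.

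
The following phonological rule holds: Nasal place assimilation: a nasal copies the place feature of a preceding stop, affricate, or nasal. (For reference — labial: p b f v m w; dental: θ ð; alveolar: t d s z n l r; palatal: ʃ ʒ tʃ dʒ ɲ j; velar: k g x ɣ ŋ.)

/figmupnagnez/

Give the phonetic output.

/m/ after /g/ (velar) → [ŋ]
/n/ after /p/ (labial) → [m]
/n/ after /g/ (velar) → [ŋ]

[figŋupmagŋez]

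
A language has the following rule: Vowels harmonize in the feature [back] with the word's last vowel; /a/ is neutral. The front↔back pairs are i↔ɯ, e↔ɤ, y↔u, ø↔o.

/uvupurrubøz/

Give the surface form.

/u/ harmonizes with /ø/ ([-back]) → [y]
/u/ harmonizes with /ø/ ([-back]) → [y]
/u/ harmonizes with /ø/ ([-back]) → [y]
/u/ harmonizes with /ø/ ([-back]) → [y]

[yvypyrrybøz]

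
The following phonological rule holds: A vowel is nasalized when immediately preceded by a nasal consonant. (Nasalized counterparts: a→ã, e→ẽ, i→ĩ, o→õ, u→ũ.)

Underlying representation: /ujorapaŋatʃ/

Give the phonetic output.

/a/ after nasal /ŋ/ → [ã]

[ujorapaŋãtʃ]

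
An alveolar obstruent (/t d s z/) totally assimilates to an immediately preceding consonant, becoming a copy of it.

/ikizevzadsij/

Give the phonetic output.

[ikizevvaddij]

/z/ after /v/ → [v] (total assimilation)
/s/ after /d/ → [d] (total assimilation)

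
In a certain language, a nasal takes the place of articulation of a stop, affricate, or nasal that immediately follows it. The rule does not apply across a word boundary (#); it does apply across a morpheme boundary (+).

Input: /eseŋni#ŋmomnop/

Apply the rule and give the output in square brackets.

/ŋ/ before /n/ (alveolar) → [n]
/ŋ/ before /m/ (labial) → [m]
/m/ before /n/ (alveolar) → [n]

[esenni#mmonnop]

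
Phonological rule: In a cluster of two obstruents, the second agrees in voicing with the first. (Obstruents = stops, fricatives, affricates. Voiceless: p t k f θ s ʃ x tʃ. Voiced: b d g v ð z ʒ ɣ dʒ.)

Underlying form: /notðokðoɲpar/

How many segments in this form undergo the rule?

2

/ð/ after /t/ (voiceless) → [θ]
/ð/ after /k/ (voiceless) → [θ]
2 segments change.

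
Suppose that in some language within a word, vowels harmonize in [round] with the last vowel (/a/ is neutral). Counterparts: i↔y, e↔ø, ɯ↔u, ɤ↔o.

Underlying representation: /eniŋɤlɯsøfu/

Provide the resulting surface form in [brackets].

[ønyŋolusøfu]

/e/ harmonizes with /u/ ([+round]) → [ø]
/i/ harmonizes with /u/ ([+round]) → [y]
/ɤ/ harmonizes with /u/ ([+round]) → [o]
/ɯ/ harmonizes with /u/ ([+round]) → [u]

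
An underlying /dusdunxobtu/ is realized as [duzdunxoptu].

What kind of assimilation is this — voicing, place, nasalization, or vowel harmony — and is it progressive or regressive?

/s/→[z] /b/→[p].
Each target copies a feature from the following segment, so the direction is regressive.

voicing assimilation, regressive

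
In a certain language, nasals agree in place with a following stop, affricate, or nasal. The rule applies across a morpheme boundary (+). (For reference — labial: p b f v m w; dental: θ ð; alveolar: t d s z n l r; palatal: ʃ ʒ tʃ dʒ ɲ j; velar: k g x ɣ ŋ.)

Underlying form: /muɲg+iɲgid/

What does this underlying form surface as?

/ɲ/ before /g/ (velar) → [ŋ]
/ɲ/ before /g/ (velar) → [ŋ]

[muŋg+iŋgid]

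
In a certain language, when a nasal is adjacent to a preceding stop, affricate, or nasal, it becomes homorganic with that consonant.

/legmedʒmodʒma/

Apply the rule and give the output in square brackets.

/m/ after /g/ (velar) → [ŋ]
/m/ after /dʒ/ (palatal) → [ɲ]
/m/ after /dʒ/ (palatal) → [ɲ]

[legŋedʒɲodʒɲa]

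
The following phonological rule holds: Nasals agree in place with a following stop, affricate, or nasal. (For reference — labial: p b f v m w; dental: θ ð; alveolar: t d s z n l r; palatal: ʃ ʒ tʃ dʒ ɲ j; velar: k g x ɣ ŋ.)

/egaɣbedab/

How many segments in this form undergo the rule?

0

No segment meets the rule's conditions.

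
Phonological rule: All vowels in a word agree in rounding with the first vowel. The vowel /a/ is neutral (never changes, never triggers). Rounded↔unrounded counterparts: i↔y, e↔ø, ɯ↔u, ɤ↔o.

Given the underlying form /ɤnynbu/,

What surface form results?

[ɤninbɯ]

/y/ harmonizes with /ɤ/ ([-round]) → [i]
/u/ harmonizes with /ɤ/ ([-round]) → [ɯ]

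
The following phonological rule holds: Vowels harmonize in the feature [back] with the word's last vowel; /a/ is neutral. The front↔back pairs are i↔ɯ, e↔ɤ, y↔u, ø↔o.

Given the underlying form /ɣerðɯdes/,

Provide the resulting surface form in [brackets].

[ɣerðides]

/ɯ/ harmonizes with /e/ ([-back]) → [i]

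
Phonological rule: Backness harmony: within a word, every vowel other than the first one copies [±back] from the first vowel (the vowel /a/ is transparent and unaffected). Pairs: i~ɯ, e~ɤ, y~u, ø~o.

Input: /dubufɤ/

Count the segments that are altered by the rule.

0

No segment meets the rule's conditions.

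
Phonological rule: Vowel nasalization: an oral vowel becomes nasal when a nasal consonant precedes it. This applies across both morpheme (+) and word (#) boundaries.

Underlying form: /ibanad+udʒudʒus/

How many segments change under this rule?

1

/a/ after nasal /n/ → [ã]
1 segment changes.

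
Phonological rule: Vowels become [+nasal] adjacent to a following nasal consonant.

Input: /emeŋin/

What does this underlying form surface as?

[ẽmẽŋĩn]

/e/ before nasal /m/ → [ẽ]
/e/ before nasal /ŋ/ → [ẽ]
/i/ before nasal /n/ → [ĩ]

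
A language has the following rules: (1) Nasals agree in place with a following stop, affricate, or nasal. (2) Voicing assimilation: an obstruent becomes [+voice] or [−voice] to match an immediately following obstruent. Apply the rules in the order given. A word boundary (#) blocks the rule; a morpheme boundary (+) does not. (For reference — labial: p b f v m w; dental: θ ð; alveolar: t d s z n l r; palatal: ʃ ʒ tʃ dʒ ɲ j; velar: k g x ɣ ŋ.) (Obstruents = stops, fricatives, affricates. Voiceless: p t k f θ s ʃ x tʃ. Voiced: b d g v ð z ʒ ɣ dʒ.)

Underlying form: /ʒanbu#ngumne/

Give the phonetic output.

[ʒambu#ŋgunne]

Rule 1: /n/ before /b/ (labial) → [m]
Rule 1: /n/ before /g/ (velar) → [ŋ]
Rule 1: /m/ before /n/ (alveolar) → [n]
After rule 1: ʒambu#ŋgunne
Rule 2: no segment meets the rule's conditions; no change.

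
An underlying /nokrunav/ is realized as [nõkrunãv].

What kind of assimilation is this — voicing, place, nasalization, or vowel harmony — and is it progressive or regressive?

nasalization, progressive

/o/→[õ] /a/→[ã].
Each target copies a feature from the preceding segment, so the direction is progressive.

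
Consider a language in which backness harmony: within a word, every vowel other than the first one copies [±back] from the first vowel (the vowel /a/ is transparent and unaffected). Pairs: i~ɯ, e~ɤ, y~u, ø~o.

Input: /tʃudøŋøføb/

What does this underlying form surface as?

/ø/ harmonizes with /u/ ([+back]) → [o]
/ø/ harmonizes with /u/ ([+back]) → [o]
/ø/ harmonizes with /u/ ([+back]) → [o]

[tʃudoŋofob]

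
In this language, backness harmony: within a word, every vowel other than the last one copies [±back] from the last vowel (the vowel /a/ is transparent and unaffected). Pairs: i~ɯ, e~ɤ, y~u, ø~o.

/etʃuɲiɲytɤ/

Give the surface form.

[ɤtʃuɲɯɲutɤ]

/e/ harmonizes with /ɤ/ ([+back]) → [ɤ]
/i/ harmonizes with /ɤ/ ([+back]) → [ɯ]
/y/ harmonizes with /ɤ/ ([+back]) → [u]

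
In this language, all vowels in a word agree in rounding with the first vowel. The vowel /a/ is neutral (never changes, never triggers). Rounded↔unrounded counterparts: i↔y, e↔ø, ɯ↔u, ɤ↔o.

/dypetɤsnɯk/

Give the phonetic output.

[dypøtosnuk]

/e/ harmonizes with /y/ ([+round]) → [ø]
/ɤ/ harmonizes with /y/ ([+round]) → [o]
/ɯ/ harmonizes with /y/ ([+round]) → [u]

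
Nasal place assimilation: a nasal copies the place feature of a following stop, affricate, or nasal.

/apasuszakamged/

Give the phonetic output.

/m/ before /g/ (velar) → [ŋ]

[apasuszakaŋged]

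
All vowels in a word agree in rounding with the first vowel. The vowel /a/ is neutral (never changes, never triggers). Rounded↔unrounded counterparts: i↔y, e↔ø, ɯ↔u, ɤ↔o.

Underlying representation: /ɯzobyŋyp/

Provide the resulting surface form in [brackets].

[ɯzɤbiŋip]

/o/ harmonizes with /ɯ/ ([-round]) → [ɤ]
/y/ harmonizes with /ɯ/ ([-round]) → [i]
/y/ harmonizes with /ɯ/ ([-round]) → [i]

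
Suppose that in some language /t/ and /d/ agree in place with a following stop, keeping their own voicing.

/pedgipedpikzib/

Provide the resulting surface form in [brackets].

/d/ before /g/ (velar) → [g]
/d/ before /p/ (labial) → [b]

[peggipebpikzib]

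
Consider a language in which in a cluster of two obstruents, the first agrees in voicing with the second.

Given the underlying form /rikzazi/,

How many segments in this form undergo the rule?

1

/k/ before /z/ (voiced) → [g]
1 segment changes.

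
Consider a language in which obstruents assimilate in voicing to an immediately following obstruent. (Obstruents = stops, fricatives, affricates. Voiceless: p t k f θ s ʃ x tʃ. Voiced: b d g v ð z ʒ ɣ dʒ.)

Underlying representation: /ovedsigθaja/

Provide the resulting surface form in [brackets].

/d/ before /s/ (voiceless) → [t]
/g/ before /θ/ (voiceless) → [k]

[ovetsikθaja]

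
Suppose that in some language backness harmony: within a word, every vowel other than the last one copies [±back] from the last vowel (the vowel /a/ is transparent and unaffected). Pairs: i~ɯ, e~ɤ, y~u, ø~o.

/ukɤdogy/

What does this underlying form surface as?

/u/ harmonizes with /y/ ([-back]) → [y]
/ɤ/ harmonizes with /y/ ([-back]) → [e]
/o/ harmonizes with /y/ ([-back]) → [ø]

[ykedøgy]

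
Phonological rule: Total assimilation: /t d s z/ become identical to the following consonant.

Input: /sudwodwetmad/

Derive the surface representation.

[suwwowwemmad]

/d/ before /w/ → [w] (total assimilation)
/d/ before /w/ → [w] (total assimilation)
/t/ before /m/ → [m] (total assimilation)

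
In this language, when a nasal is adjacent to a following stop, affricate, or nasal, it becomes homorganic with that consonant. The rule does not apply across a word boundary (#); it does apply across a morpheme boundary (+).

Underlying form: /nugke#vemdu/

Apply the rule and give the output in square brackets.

[nugke#vendu]

/m/ before /d/ (alveolar) → [n]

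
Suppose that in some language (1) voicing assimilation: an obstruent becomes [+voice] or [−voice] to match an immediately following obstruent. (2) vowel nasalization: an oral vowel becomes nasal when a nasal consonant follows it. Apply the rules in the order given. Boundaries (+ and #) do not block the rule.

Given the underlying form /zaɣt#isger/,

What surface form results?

Rule 1: /ɣ/ before /t/ (voiceless) → [x]
Rule 1: /s/ before /g/ (voiced) → [z]
After rule 1: zaxt#izger
Rule 2: no segment meets the rule's conditions; no change.

[zaxt#izger]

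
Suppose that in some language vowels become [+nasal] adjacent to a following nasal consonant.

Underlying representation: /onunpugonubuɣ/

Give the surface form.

[õnũnpugõnubuɣ]

/o/ before nasal /n/ → [õ]
/u/ before nasal /n/ → [ũ]
/o/ before nasal /n/ → [õ]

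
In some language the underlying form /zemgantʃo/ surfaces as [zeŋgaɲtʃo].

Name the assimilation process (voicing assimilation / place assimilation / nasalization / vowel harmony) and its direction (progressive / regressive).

place assimilation, regressive

/m/→[ŋ] /n/→[ɲ].
Each target copies a feature from the following segment, so the direction is regressive.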